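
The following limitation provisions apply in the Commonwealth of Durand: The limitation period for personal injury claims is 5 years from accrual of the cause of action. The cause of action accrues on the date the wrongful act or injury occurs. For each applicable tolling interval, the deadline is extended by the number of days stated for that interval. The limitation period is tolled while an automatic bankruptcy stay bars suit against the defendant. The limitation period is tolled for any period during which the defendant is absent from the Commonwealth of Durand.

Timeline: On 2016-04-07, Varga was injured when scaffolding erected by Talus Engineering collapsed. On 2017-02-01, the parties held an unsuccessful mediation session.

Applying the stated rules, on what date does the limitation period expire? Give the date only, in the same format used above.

2021-04-07

The cause of action accrued on 2016-04-07, the date of the act.
5 years from 2016-04-07 is 2021-04-07.
Nothing else in the chronology tolls or restarts the period.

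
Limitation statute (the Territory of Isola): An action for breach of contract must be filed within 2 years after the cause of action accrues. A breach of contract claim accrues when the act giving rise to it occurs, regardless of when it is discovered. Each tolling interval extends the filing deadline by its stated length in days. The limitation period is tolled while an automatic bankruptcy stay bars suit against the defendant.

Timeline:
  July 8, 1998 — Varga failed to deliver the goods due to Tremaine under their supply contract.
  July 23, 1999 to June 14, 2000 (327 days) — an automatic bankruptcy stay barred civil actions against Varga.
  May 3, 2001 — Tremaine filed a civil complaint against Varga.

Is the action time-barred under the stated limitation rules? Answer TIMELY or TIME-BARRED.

TIMELY

The limitation period began to run on July 8, 1998.
2 years from July 8, 1998 is July 8, 2000.
The automatic bankruptcy stay from July 23, 1999 to June 14, 2000 tolled the period for 327 days, extending the deadline to May 31, 2001.
Filing on May 3, 2001 beat the May 31, 2001 deadline — the action is timely.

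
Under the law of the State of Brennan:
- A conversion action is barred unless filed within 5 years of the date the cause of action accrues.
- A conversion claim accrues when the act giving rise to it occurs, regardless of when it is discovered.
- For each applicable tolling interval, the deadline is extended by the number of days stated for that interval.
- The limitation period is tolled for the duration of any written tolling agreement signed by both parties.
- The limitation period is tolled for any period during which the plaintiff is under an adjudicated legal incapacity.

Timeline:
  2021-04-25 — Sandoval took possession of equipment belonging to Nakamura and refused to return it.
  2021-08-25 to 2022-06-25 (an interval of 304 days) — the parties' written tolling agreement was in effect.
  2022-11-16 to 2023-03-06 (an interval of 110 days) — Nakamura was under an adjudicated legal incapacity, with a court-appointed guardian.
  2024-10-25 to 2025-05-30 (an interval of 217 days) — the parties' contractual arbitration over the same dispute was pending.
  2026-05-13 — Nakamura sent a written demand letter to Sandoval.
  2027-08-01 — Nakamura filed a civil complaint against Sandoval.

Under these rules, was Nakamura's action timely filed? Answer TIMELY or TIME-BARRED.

TIME-BARRED

The cause of action accrued on 2021-04-25, the date of the act.
The untolled deadline — 5 years after 2021-04-25 — is 2026-04-25.
The written tolling agreement from 2021-08-25 to 2022-06-25 tolled the period for 304 days, extending the deadline to 2027-02-23.
Because the plaintiff's legal incapacity ran from 2022-11-16 to 2023-03-06, the deadline is extended by 110 days to 2027-06-13.
No stated provision tolls the period for a pending arbitration, so the interval from 2024-10-25 to 2025-05-30 has no effect on the deadline.
Nothing else in the chronology tolls or restarts the period.
Filing on 2027-08-01 missed the 2027-06-13 deadline — the action is time-barred.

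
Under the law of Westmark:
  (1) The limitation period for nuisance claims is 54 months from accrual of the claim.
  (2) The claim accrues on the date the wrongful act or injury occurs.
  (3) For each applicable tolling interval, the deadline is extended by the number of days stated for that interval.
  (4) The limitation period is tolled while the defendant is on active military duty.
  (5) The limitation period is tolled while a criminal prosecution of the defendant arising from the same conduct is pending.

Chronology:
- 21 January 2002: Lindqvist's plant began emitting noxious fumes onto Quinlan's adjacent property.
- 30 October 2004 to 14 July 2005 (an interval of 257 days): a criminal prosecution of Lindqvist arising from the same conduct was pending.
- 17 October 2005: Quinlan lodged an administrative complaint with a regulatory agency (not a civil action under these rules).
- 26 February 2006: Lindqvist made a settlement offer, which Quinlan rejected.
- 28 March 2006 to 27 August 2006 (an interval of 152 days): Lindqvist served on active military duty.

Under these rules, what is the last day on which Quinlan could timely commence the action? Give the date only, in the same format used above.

3 September 2007

The claim accrued on 21 January 2002, when the wrongful act occurred.
Adding the 54 months base period to 21 January 2002 gives a deadline of 21 July 2006, before any tolling.
The period was tolled for 257 days by the pending criminal prosecution (30 October 2004 to 14 July 2005), pushing the deadline to 4 April 2007.
Because the defendant's active military service ran from 28 March 2006 to 27 August 2006, the deadline is extended by 152 days to 3 September 2007.
The other events in the timeline have no effect on the limitation period under the stated rules.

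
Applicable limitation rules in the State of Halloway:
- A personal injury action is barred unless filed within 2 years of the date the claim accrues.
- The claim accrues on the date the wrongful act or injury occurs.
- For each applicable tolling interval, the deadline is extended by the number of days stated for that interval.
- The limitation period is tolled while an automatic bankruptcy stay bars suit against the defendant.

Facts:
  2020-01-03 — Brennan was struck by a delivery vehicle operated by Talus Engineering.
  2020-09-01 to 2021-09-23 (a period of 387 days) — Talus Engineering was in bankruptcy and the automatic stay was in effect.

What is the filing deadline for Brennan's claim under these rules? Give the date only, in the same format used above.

The claim accrued on 2020-01-03, the date of the act.
The untolled deadline — 2 years after 2020-01-03 — is 2022-01-03.
The period was tolled for 387 days by the automatic bankruptcy stay (2020-09-01 to 2021-09-23), pushing the deadline to 2023-01-25.

2023-01-25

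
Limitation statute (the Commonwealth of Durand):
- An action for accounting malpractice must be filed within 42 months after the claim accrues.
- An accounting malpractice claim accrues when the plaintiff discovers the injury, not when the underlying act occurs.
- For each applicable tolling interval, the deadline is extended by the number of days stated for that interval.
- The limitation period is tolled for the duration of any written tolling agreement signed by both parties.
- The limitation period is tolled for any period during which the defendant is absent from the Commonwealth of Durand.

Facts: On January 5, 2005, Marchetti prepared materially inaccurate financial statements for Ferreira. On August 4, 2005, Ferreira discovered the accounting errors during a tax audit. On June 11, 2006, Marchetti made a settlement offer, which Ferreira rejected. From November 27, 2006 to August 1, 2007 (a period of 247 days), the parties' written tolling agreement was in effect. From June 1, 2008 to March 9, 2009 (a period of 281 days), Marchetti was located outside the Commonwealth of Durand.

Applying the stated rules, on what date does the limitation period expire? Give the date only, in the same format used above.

July 17, 2010

The claim did not accrue until Ferreira discovered the injury on August 4, 2005; the January 5, 2005 act date does not start the clock under the stated rule.
Adding the 42 months base period to August 4, 2005 gives a deadline of February 4, 2009, before any tolling.
The period was tolled for 247 days by the written tolling agreement (November 27, 2006 to August 1, 2007), pushing the deadline to October 9, 2009.
The period was tolled for 281 days by the defendant's absence from the jurisdiction (June 1, 2008 to March 9, 2009), pushing the deadline to July 17, 2010.
The other events in the timeline have no effect on the limitation period under the stated rules.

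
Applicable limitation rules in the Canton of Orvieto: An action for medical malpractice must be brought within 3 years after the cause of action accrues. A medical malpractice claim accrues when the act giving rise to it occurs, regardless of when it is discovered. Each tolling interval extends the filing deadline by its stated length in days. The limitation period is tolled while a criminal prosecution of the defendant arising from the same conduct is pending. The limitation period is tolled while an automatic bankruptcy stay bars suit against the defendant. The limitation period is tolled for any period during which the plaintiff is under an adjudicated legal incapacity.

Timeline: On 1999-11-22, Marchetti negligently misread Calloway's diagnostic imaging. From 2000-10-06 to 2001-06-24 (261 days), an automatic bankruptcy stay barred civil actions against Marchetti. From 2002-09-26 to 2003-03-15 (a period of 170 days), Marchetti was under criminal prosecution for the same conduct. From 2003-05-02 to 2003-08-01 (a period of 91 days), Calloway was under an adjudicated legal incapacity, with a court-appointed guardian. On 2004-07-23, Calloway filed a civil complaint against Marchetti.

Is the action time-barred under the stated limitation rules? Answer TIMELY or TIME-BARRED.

The cause of action accrued on 1999-11-22, the date of the act.
3 years from 1999-11-22 is 2002-11-22.
The automatic bankruptcy stay from 2000-10-06 to 2001-06-24 tolled the period for 261 days, extending the deadline to 2003-08-10.
The pending criminal prosecution from 2002-09-26 to 2003-03-15 tolled the period for 170 days, extending the deadline to 2004-01-27.
Because the plaintiff's legal incapacity ran from 2003-05-02 to 2003-08-01, the deadline is extended by 91 days to 2004-04-27.
Filing on 2004-07-23 missed the 2004-04-27 deadline — the action is time-barred.

TIME-BARRED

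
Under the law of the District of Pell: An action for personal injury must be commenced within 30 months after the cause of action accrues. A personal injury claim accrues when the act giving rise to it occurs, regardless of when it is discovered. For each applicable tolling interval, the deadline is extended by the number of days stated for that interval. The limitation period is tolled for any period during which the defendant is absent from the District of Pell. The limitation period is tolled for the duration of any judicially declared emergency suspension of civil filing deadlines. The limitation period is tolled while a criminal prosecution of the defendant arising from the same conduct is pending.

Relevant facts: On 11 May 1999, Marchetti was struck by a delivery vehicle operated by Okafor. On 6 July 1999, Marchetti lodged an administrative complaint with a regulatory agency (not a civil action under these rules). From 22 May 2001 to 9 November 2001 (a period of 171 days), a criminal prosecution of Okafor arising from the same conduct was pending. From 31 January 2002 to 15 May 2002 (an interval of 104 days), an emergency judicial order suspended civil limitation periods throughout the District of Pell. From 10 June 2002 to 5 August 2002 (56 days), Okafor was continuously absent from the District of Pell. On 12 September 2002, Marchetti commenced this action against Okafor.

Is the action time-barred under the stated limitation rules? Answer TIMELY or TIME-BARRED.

TIMELY

The claim accrued on 11 May 1999, when the wrongful act occurred.
30 months from 11 May 1999 is 11 November 2001.
The pending criminal prosecution from 22 May 2001 to 9 November 2001 tolled the period for 171 days, extending the deadline to 1 May 2002.
The period was tolled for 104 days by the emergency suspension of filing deadlines (31 January 2002 to 15 May 2002), pushing the deadline to 13 August 2002.
Because the defendant's absence from the jurisdiction ran from 10 June 2002 to 5 August 2002, the deadline is extended by 56 days to 8 October 2002.
Nothing else in the chronology tolls or restarts the period.
Marchetti filed on 12 September 2002, before the 8 October 2002 deadline, so the action is timely.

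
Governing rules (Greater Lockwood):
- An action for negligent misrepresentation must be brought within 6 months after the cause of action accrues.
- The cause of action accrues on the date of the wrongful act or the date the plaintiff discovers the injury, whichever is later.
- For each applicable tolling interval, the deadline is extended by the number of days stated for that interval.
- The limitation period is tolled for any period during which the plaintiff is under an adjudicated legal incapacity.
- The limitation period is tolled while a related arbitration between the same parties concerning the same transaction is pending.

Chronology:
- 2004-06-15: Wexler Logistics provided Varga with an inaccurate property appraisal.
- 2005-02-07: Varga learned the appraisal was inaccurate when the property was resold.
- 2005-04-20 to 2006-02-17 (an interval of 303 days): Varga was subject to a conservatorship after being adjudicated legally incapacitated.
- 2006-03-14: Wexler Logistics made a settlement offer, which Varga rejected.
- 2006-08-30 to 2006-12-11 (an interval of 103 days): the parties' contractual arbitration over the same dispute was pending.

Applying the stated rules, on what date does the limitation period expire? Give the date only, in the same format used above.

Taking the later of the act (2004-06-15) and discovery (2005-02-07), the claim accrued on 2005-02-07.
6 months from 2005-02-07 is 2005-08-07.
The plaintiff's legal incapacity from 2005-04-20 to 2006-02-17 tolled the period for 303 days, extending the deadline to 2006-06-06.
The pending related arbitration starting 2006-08-30 came too late — the period had run on 2006-06-06 — and so does not extend the deadline.
Nothing else in the chronology tolls or restarts the period.

2006-06-06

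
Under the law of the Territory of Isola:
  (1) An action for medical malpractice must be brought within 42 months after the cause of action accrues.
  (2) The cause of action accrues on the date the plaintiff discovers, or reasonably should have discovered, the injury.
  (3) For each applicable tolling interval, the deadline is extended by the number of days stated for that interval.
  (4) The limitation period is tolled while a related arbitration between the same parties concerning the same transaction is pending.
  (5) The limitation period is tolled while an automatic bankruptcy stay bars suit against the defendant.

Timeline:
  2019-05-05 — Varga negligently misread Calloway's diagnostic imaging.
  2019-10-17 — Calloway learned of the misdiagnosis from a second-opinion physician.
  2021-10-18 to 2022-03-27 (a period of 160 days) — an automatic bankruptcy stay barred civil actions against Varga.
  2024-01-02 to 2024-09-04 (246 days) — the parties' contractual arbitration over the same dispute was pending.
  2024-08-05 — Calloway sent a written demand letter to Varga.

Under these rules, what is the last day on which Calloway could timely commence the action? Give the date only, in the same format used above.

2023-09-24

Accrual is tied to discovery, so the period began on 2019-10-17 rather than on 2019-05-05 when the act occurred.
42 months from 2019-10-17 is 2023-04-17.
Because the automatic bankruptcy stay ran from 2021-10-18 to 2022-03-27, the deadline is extended by 160 days to 2023-09-24.
By the time the pending related arbitration began on 2024-01-02, the limitation period had already expired on 2023-09-24; that interval cannot revive it.
None of the other events listed affects the running of the period under the stated rules.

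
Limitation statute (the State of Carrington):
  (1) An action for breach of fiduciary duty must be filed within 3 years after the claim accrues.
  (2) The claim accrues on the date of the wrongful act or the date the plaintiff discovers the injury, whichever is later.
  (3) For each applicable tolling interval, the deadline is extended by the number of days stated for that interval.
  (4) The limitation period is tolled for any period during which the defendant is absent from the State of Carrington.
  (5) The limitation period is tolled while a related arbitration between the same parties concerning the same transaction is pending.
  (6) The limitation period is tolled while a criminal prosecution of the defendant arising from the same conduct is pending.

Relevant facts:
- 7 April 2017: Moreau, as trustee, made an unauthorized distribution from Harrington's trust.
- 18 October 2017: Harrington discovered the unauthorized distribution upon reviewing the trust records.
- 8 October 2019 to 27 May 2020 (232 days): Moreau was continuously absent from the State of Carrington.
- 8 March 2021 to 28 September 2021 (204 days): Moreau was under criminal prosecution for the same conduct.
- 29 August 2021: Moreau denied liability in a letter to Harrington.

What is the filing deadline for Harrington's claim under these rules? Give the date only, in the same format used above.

Because discovery on 18 October 2017 post-dates the 7 April 2017 act, accrual under the later-of rule falls on 18 October 2017.
The untolled deadline — 3 years after 18 October 2017 — is 18 October 2020.
The defendant's absence from the jurisdiction from 8 October 2019 to 27 May 2020 tolled the period for 232 days, extending the deadline to 7 June 2021.
The pending criminal prosecution from 8 March 2021 to 28 September 2021 tolled the period for 204 days, extending the deadline to 28 December 2021.
None of the other events listed affects the running of the period under the stated rules.

28 December 2021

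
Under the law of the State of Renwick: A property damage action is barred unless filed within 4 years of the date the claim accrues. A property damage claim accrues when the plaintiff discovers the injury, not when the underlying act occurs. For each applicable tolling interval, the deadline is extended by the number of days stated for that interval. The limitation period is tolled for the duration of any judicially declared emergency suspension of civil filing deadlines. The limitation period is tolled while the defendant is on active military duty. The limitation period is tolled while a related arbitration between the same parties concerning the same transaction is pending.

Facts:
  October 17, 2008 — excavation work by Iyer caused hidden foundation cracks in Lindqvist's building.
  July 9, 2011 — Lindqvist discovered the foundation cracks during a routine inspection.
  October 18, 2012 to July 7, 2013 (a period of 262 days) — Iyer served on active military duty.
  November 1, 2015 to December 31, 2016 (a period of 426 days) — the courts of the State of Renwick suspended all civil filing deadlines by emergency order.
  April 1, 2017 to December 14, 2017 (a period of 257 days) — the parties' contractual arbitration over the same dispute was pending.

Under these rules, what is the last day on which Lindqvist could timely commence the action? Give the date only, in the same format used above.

The claim did not accrue until Lindqvist discovered the injury on July 9, 2011; the October 17, 2008 act date does not start the clock under the stated rule.
Adding the 4 years base period to July 9, 2011 gives a deadline of July 9, 2015, before any tolling.
Because the defendant's active military service ran from October 18, 2012 to July 7, 2013, the deadline is extended by 262 days to March 27, 2016.
The period was tolled for 426 days by the emergency suspension of filing deadlines (November 1, 2015 to December 31, 2016), pushing the deadline to May 27, 2017.
The pending related arbitration from April 1, 2017 to December 14, 2017 tolled the period for 257 days, extending the deadline to February 8, 2018.

February 8, 2018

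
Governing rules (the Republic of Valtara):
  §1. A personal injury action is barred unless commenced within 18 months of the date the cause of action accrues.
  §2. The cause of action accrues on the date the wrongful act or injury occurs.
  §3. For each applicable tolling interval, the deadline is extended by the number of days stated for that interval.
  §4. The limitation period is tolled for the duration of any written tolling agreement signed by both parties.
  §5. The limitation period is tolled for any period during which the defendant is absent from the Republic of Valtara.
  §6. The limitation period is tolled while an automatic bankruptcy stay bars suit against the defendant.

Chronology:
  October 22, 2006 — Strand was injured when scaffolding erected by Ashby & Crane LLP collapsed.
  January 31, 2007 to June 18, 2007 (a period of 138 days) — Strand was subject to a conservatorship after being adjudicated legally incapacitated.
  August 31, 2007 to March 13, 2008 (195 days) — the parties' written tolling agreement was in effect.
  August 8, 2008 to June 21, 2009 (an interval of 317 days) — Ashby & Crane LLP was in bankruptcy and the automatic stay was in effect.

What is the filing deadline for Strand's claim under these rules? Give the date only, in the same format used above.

September 16, 2009

The claim accrued on October 22, 2006, when the wrongful act occurred.
Adding the 18 months base period to October 22, 2006 gives a deadline of April 22, 2008, before any tolling.
The written tolling agreement from August 31, 2007 to March 13, 2008 tolled the period for 195 days, extending the deadline to November 3, 2008.
The automatic bankruptcy stay from August 8, 2008 to June 21, 2009 tolled the period for 317 days, extending the deadline to September 16, 2009.
Although the plaintiff's incapacity ran from January 31, 2007 to June 18, 2007, the stated rules do not make that a tolling event, so it is disregarded.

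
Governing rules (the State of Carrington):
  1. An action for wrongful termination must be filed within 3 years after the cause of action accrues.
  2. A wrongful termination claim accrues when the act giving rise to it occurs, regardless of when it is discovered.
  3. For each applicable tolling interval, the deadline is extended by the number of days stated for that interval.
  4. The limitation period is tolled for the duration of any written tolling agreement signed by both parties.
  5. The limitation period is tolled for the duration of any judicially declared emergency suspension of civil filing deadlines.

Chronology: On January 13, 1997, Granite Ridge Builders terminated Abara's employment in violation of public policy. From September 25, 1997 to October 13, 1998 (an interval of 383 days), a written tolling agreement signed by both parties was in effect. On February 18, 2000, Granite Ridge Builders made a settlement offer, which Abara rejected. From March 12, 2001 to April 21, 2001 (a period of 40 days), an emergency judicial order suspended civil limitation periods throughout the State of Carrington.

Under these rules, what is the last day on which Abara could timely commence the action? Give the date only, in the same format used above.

The claim accrued on January 13, 1997, when the wrongful act occurred.
Adding the 3 years base period to January 13, 1997 gives a deadline of January 13, 2000, before any tolling.
The period was tolled for 383 days by the written tolling agreement (September 25, 1997 to October 13, 1998), pushing the deadline to January 30, 2001.
By the time the emergency suspension of filing deadlines began on March 12, 2001, the limitation period had already expired on January 30, 2001; that interval cannot revive it.
The other events in the timeline have no effect on the limitation period under the stated rules.

January 30, 2001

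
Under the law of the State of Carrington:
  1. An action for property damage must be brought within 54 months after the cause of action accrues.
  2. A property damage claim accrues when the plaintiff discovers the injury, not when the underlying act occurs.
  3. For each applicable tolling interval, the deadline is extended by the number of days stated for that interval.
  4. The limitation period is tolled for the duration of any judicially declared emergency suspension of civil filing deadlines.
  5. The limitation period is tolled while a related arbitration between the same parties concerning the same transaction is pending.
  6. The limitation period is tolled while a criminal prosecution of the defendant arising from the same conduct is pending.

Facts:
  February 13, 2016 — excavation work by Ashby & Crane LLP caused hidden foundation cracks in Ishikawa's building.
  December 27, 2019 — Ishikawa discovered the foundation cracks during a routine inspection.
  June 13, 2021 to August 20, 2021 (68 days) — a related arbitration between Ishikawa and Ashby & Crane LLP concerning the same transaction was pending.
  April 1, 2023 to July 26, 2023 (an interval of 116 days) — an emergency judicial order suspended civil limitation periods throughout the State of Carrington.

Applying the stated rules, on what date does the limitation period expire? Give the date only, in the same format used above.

December 28, 2024

The claim did not accrue until Ishikawa discovered the injury on December 27, 2019; the February 13, 2016 act date does not start the clock under the stated rule.
54 months from December 27, 2019 is June 27, 2024.
The period was tolled for 68 days by the pending related arbitration (June 13, 2021 to August 20, 2021), pushing the deadline to September 3, 2024.
Because the emergency suspension of filing deadlines ran from April 1, 2023 to July 26, 2023, the deadline is extended by 116 days to December 28, 2024.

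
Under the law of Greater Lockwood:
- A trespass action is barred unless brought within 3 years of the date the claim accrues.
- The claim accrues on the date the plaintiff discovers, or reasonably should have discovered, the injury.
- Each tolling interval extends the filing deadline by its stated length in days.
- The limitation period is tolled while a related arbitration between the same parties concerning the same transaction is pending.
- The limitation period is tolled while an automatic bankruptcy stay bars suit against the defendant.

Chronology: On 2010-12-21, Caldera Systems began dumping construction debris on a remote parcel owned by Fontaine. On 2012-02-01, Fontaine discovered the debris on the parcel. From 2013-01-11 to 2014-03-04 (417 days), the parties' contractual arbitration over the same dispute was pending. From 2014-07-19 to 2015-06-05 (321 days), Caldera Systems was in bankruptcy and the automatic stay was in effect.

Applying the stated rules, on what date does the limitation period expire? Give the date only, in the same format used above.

2017-02-08

Accrual is tied to discovery, so the period began on 2012-02-01 rather than on 2010-12-21 when the act occurred.
The untolled deadline — 3 years after 2012-02-01 — is 2015-02-01.
The period was tolled for 417 days by the pending related arbitration (2013-01-11 to 2014-03-04), pushing the deadline to 2016-03-24.
The period was tolled for 321 days by the automatic bankruptcy stay (2014-07-19 to 2015-06-05), pushing the deadline to 2017-02-08.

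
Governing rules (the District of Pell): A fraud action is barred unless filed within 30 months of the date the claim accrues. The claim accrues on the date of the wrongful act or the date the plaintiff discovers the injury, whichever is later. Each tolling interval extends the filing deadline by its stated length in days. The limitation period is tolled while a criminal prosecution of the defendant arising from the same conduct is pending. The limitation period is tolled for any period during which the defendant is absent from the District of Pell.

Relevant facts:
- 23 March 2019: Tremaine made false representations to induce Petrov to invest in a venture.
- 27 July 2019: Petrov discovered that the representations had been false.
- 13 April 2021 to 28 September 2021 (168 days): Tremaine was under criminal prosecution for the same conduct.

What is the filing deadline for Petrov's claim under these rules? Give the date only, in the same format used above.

14 July 2022

Because discovery on 27 July 2019 post-dates the 23 March 2019 act, accrual under the later-of rule falls on 27 July 2019.
The untolled deadline — 30 months after 27 July 2019 — is 27 January 2022.
The pending criminal prosecution from 13 April 2021 to 28 September 2021 tolled the period for 168 days, extending the deadline to 14 July 2022.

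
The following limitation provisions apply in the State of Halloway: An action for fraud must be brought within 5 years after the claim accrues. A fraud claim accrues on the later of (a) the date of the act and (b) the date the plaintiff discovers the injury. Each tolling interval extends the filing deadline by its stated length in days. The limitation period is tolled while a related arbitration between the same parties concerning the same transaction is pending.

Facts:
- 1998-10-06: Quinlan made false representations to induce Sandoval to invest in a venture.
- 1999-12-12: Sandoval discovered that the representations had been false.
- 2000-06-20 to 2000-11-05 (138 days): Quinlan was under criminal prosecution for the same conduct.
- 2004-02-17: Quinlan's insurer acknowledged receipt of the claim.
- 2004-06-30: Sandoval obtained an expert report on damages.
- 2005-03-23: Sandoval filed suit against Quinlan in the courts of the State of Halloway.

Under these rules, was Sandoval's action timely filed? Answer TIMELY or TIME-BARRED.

TIME-BARRED

Taking the later of the act (1998-10-06) and discovery (1999-12-12), the claim accrued on 1999-12-12.
Adding the 5 years base period to 1999-12-12 gives a deadline of 2004-12-12, before any tolling.
The pending criminal prosecution from 2000-06-20 to 2000-11-05 does not toll the period, because no stated rule makes a criminal prosecution a tolling event.
The other events in the timeline have no effect on the limitation period under the stated rules.
The 2005-03-23 filing falls after the 2004-12-12 deadline; the claim is time-barred.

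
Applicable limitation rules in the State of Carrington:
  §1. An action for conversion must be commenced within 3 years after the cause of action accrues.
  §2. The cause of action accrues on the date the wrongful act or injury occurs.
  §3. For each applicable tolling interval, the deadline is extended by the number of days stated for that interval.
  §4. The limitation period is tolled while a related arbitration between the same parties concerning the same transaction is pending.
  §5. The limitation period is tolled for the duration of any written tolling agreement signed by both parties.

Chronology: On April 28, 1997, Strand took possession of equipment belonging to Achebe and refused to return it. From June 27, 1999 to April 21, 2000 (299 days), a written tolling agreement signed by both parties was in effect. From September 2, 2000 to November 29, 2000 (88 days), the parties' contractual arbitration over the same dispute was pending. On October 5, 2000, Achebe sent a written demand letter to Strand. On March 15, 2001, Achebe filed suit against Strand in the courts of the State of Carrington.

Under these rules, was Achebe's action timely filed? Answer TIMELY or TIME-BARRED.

TIMELY

The claim accrued on April 28, 1997, when the wrongful act occurred.
Adding the 3 years base period to April 28, 1997 gives a deadline of April 28, 2000, before any tolling.
The written tolling agreement from June 27, 1999 to April 21, 2000 tolled the period for 299 days, extending the deadline to February 21, 2001.
The pending related arbitration from September 2, 2000 to November 29, 2000 tolled the period for 88 days, extending the deadline to May 20, 2001.
Nothing else in the chronology tolls or restarts the period.
Filing on March 15, 2001 beat the May 20, 2001 deadline — the action is timely.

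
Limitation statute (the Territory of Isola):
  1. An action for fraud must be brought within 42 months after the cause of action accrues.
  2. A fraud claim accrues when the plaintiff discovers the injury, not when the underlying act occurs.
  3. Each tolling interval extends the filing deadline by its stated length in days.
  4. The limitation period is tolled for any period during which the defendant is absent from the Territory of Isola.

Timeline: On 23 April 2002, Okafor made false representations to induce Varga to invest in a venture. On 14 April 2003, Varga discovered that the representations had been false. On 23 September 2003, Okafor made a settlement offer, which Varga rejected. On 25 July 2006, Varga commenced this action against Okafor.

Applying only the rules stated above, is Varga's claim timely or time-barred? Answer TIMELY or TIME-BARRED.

TIMELY

Under the discovery rule, the claim accrued on 14 April 2003, when Varga discovered the injury — not on the 23 April 2002 date of the underlying act.
42 months from 14 April 2003 is 14 October 2006.
None of the other events listed affects the running of the period under the stated rules.
The 25 July 2006 filing precedes the 14 October 2006 deadline; the claim is timely.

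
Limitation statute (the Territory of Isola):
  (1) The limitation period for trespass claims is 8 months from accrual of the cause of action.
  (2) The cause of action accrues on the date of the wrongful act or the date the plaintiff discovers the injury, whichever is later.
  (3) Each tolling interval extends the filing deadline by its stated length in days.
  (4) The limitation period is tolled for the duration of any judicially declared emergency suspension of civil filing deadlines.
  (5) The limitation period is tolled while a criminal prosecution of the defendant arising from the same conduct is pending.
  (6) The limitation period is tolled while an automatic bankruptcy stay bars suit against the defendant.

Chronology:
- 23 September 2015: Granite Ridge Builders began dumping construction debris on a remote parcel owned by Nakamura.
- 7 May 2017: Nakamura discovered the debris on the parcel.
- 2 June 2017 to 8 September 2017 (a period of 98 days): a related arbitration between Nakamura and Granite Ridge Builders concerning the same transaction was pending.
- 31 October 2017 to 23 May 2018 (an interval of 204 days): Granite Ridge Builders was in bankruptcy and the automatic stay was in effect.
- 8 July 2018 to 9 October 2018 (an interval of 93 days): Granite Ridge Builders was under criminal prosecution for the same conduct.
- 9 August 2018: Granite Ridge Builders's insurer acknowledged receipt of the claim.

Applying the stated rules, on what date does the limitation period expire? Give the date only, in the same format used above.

31 October 2018

The claim accrued on 7 May 2017 — the later of the 23 September 2015 act and the 7 May 2017 discovery.
The untolled deadline — 8 months after 7 May 2017 — is 7 January 2018.
The period was tolled for 204 days by the automatic bankruptcy stay (31 October 2017 to 23 May 2018), pushing the deadline to 30 July 2018.
The period was tolled for 93 days by the pending criminal prosecution (8 July 2018 to 9 October 2018), pushing the deadline to 31 October 2018.
No stated provision tolls the period for a pending arbitration, so the interval from 2 June 2017 to 8 September 2017 has no effect on the deadline.
The other events in the timeline have no effect on the limitation period under the stated rules.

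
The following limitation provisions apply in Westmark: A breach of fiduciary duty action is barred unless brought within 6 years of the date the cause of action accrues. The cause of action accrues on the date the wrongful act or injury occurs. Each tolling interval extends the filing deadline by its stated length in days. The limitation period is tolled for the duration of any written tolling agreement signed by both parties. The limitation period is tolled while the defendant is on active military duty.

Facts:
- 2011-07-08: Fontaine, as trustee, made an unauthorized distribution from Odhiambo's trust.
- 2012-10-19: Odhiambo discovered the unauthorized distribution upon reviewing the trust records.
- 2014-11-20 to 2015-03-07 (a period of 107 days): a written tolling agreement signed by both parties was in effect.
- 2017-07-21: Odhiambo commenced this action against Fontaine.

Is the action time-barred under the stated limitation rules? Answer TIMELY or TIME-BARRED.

TIMELY

The claim accrued on 2011-07-08, when the wrongful act occurred; under the stated occurrence rule the 2012-10-19 discovery does not delay accrual.
6 years from 2011-07-08 is 2017-07-08.
The written tolling agreement from 2014-11-20 to 2015-03-07 tolled the period for 107 days, extending the deadline to 2017-10-23.
The 2017-07-21 filing precedes the 2017-10-23 deadline; the claim is timely.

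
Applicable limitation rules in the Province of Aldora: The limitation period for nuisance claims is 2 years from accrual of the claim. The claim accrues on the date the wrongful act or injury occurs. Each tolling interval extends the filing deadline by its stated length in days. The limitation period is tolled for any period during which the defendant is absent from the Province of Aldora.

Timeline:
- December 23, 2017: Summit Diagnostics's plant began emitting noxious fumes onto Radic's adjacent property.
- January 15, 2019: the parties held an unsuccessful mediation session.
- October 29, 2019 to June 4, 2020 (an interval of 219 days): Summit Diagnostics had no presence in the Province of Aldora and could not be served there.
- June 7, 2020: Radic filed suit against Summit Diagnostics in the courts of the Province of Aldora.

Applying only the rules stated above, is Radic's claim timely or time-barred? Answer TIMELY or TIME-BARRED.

TIMELY

The claim accrued on December 23, 2017, the date of the act.
2 years from December 23, 2017 is December 23, 2019.
Because the defendant's absence from the jurisdiction ran from October 29, 2019 to June 4, 2020, the deadline is extended by 219 days to July 29, 2020.
Nothing else in the chronology tolls or restarts the period.
Radic filed on June 7, 2020, before the July 29, 2020 deadline, so the action is timely.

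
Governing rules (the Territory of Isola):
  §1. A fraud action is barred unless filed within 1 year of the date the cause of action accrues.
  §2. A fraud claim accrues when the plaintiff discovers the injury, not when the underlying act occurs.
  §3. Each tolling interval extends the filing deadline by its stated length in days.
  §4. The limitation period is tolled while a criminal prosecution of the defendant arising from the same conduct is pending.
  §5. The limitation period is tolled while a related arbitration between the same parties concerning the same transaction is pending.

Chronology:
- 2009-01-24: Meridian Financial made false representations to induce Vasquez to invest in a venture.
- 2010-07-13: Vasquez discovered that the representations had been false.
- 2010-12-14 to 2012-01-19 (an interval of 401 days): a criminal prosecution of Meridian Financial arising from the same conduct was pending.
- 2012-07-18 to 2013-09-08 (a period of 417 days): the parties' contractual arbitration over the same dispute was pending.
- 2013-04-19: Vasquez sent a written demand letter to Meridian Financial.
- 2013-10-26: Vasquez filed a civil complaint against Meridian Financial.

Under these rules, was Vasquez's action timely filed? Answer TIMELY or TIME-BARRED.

Under the discovery rule, the claim accrued on 2010-07-13, when Vasquez discovered the injury — not on the 2009-01-24 date of the underlying act.
The untolled deadline — 1 year after 2010-07-13 — is 2011-07-13.
The pending criminal prosecution from 2010-12-14 to 2012-01-19 tolled the period for 401 days, extending the deadline to 2012-08-17.
The period was tolled for 417 days by the pending related arbitration (2012-07-18 to 2013-09-08), pushing the deadline to 2013-10-08.
Nothing else in the chronology tolls or restarts the period.
Vasquez filed on 2013-10-26, after the 2013-10-08 deadline, so the action is time-barred.

TIME-BARRED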